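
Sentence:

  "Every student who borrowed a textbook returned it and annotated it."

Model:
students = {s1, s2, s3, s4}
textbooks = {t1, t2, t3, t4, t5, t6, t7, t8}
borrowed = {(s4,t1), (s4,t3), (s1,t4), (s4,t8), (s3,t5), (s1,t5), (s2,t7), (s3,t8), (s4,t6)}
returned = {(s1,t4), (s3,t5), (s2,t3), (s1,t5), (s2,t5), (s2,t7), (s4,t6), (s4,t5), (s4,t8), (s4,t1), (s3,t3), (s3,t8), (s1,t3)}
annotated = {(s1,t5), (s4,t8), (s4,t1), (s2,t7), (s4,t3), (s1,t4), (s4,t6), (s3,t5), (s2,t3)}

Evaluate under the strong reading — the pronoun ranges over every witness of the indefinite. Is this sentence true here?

False

"it" takes "a textbook" as antecedent — a donkey pronoun bound across the clause boundary.
Strong reading: for every (s,t) with borrowed(s,t), returned(s,t) ∧ annotated(s,t).
Restrictor pairs: (s1,t4) ✓  (s1,t5) ✓  (s2,t7) ✓  (s3,t5) ✓  (s3,t8) ✗  (s4,t1) ✓  (s4,t3) ✗  (s4,t6) ✓  (s4,t8) ✓
Counterexample: (s3,t8) is in borrowed but fails the scope.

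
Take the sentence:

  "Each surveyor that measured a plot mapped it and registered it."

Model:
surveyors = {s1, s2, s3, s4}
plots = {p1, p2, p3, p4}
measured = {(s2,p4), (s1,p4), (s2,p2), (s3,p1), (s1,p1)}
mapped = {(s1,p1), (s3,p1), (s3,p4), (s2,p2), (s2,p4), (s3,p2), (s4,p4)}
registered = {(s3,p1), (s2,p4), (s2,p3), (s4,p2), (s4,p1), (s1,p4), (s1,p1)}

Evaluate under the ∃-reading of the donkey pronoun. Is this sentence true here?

True

"it" takes "a plot" as antecedent — a donkey pronoun bound across the clause boundary.
Weak reading: every surveyor s with some measured-plot has at least one measured-plot p such that mapped(s,p) ∧ registered(s,p).
Per surveyor: s1:✓  s2:✓  s3:✓
Every surveyor in the restrictor has a witness.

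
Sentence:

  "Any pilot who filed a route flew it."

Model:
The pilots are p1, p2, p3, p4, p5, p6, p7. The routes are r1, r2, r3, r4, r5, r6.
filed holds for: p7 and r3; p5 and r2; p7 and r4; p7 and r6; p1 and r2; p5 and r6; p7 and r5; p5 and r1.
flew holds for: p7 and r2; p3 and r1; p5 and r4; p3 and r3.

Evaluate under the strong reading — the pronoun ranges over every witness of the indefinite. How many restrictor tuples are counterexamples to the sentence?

8

"it" takes "a route" as antecedent — a donkey pronoun bound across the clause boundary.
Strong reading: for every (p,r) with filed(p,r), flew(p,r).
Restrictor pairs: (p1,r2) ✗  (p5,r1) ✗  (p5,r2) ✗  (p5,r6) ✗  (p7,r3) ✗  (p7,r4) ✗  (p7,r5) ✗  (p7,r6) ✗
Counterexamples (restrictor pairs failing the scope): 8.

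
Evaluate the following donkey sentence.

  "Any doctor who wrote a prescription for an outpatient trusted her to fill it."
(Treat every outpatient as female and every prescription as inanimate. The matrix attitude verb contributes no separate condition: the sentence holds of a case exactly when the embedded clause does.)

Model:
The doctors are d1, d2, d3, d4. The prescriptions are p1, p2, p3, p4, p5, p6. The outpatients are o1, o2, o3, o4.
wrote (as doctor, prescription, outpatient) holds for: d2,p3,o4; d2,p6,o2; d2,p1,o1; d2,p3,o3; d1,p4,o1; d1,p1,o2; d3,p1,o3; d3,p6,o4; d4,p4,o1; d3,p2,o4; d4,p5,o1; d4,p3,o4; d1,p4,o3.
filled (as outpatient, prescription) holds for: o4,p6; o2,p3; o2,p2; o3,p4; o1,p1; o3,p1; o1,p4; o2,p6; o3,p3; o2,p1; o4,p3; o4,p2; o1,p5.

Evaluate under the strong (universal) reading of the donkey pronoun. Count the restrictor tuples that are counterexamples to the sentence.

0

"her" takes "an outpatient" as antecedent and "it" takes "a prescription"; both are donkey pronouns co-varying with the restrictor.
Strong reading: for every (d,p,o) with wrote(d,p,o), filled(o,p).
Restrictor triples: (d1,p1,o2)→filled(o2,p1) ✓  (d1,p4,o1)→filled(o1,p4) ✓  (d1,p4,o3)→filled(o3,p4) ✓  (d2,p1,o1)→filled(o1,p1) ✓  (d2,p3,o3)→filled(o3,p3) ✓  (d2,p3,o4)→filled(o4,p3) ✓  (d2,p6,o2)→filled(o2,p6) ✓  (d3,p1,o3)→filled(o3,p1) ✓  (d3,p2,o4)→filled(o4,p2) ✓  (d3,p6,o4)→filled(o4,p6) ✓  (d4,p3,o4)→filled(o4,p3) ✓  (d4,p4,o1)→filled(o1,p4) ✓  (d4,p5,o1)→filled(o1,p5) ✓
Counterexamples (restrictor triples failing the scope): 0.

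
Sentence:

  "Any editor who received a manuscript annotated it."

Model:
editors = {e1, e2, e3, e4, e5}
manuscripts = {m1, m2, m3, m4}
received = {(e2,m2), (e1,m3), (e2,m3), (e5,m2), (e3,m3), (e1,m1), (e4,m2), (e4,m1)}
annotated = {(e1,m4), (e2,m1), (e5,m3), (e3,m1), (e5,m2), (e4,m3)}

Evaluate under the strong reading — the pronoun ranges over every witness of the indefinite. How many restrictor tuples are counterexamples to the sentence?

7

"it" takes "a manuscript" as antecedent — a donkey pronoun bound across the clause boundary.
Strong reading: for every (e,m) with received(e,m), annotated(e,m).
Restrictor pairs: (e1,m1) ✗  (e1,m3) ✗  (e2,m2) ✗  (e2,m3) ✗  (e3,m3) ✗  (e4,m1) ✗  (e4,m2) ✗  (e5,m2) ✓
Counterexamples (restrictor pairs failing the scope): 7.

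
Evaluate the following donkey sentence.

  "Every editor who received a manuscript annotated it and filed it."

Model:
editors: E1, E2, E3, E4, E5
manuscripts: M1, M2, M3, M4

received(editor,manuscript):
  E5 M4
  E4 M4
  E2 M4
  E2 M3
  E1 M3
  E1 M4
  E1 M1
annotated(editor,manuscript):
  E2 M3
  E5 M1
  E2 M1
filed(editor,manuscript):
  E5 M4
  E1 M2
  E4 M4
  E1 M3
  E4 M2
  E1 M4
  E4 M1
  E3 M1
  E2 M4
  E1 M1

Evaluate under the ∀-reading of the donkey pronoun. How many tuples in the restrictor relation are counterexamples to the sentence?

"it" takes "a manuscript" as antecedent — a donkey pronoun bound across the clause boundary.
Strong reading: for every (e,m) with received(e,m), annotated(e,m) ∧ filed(e,m).
Restrictor pairs: (E1,M1) ✗  (E1,M3) ✗  (E1,M4) ✗  (E2,M3) ✗  (E2,M4) ✗  (E4,M4) ✗  (E5,M4) ✗
Counterexamples (restrictor pairs failing the scope): 7.

7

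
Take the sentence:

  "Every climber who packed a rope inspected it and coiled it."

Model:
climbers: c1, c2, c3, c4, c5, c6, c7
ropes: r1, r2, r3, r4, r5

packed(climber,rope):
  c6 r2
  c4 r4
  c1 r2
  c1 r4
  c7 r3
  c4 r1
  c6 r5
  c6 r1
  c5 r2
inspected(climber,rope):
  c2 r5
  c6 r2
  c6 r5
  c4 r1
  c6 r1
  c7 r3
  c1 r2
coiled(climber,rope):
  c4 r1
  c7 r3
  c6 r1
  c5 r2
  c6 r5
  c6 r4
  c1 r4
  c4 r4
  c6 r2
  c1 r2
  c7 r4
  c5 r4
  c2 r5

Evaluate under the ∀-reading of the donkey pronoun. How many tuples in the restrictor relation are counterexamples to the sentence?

"it" takes "a rope" as antecedent — a donkey pronoun bound across the clause boundary.
Strong reading: for every (c,r) with packed(c,r), inspected(c,r) ∧ coiled(c,r).
Restrictor pairs: (c1,r2) ✓  (c1,r4) ✗  (c4,r1) ✓  (c4,r4) ✗  (c5,r2) ✗  (c6,r1) ✓  (c6,r2) ✓  (c6,r5) ✓  (c7,r3) ✓
Counterexamples (restrictor pairs failing the scope): 3.

3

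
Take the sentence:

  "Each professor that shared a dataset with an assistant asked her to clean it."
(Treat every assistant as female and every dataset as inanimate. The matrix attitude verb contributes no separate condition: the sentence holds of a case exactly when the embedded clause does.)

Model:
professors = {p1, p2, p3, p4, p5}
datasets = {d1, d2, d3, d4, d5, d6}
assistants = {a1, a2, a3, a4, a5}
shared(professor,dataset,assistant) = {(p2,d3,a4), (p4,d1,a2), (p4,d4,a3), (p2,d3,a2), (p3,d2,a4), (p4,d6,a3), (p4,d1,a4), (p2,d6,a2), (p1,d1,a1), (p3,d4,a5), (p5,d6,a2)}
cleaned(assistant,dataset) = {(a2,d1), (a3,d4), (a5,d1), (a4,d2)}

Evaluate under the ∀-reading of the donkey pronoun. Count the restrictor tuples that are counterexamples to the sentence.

"her" takes "an assistant" as antecedent and "it" takes "a dataset"; both are donkey pronouns co-varying with the restrictor.
Strong reading: for every (p,d,a) with shared(p,d,a), cleaned(a,d).
Restrictor triples: (p1,d1,a1)→cleaned(a1,d1) ✗  (p2,d3,a2)→cleaned(a2,d3) ✗  (p2,d3,a4)→cleaned(a4,d3) ✗  (p2,d6,a2)→cleaned(a2,d6) ✗  (p3,d2,a4)→cleaned(a4,d2) ✓  (p3,d4,a5)→cleaned(a5,d4) ✗  (p4,d1,a2)→cleaned(a2,d1) ✓  (p4,d1,a4)→cleaned(a4,d1) ✗  (p4,d4,a3)→cleaned(a3,d4) ✓  (p4,d6,a3)→cleaned(a3,d6) ✗  (p5,d6,a2)→cleaned(a2,d6) ✗
Counterexamples (restrictor triples failing the scope): 8.

8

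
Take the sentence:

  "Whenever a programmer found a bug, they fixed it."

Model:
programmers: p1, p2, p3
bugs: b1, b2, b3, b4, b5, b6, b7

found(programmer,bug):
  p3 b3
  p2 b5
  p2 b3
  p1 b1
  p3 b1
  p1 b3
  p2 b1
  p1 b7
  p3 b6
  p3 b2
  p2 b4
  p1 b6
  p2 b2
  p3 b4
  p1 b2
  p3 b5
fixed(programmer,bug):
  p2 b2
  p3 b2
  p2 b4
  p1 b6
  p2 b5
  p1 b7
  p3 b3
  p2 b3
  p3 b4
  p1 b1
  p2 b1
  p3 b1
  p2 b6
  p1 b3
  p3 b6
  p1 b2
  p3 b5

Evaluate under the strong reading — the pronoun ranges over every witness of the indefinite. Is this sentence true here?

"it" takes "a bug" as antecedent — a donkey pronoun bound across the clause boundary.
Strong reading: for every (p,b) with found(p,b), fixed(p,b).
Restrictor pairs: (p1,b1) ✓  (p1,b2) ✓  (p1,b3) ✓  (p1,b6) ✓  (p1,b7) ✓  (p2,b1) ✓  (p2,b2) ✓  (p2,b3) ✓  (p2,b4) ✓  (p2,b5) ✓  (p3,b1) ✓  (p3,b2) ✓  (p3,b3) ✓  (p3,b4) ✓  (p3,b5) ✓  (p3,b6) ✓
Every restrictor pair satisfies the scope.

True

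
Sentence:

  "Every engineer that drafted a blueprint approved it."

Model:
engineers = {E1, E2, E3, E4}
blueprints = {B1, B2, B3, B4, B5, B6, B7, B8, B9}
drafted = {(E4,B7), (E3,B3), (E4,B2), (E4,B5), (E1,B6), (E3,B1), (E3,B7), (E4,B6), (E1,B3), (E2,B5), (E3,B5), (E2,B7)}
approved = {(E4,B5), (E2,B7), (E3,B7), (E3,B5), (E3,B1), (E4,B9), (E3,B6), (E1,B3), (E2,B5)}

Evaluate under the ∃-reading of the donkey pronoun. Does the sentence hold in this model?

"it" takes "a blueprint" as antecedent — a donkey pronoun bound across the clause boundary.
Weak reading: every engineer e with some drafted-blueprint has at least one drafted-blueprint b such that approved(e,b).
Per engineer: E1:✓  E2:✓  E3:✓  E4:✓
Every engineer in the restrictor has a witness.

True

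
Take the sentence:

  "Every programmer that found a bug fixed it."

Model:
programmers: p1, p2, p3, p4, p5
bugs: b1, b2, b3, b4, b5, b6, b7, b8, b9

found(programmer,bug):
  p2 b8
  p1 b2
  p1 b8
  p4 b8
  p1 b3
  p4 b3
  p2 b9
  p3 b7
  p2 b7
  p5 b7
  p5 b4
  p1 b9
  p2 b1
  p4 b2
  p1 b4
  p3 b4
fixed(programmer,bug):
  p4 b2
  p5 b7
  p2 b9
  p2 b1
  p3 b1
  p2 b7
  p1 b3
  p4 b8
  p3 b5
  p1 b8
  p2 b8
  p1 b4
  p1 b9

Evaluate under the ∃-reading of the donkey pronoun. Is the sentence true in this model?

False

"it" takes "a bug" as antecedent — a donkey pronoun bound across the clause boundary.
Weak reading: every programmer p with some found-bug has at least one found-bug b such that fixed(p,b).
Per programmer: p1:✓  p2:✓  p3:✗  p4:✓  p5:✓
p3 has no witness among its found-bugs.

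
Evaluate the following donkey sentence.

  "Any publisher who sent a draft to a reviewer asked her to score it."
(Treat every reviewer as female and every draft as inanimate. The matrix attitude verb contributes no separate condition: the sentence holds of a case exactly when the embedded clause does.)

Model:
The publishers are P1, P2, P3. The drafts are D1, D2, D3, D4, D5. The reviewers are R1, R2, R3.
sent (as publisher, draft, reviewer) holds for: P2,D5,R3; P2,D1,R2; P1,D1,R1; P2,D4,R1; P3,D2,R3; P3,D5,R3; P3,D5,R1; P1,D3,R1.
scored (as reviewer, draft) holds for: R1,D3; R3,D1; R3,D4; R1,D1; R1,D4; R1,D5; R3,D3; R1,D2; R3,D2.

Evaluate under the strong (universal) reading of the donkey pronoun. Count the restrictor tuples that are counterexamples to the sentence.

3

"her" takes "a reviewer" as antecedent and "it" takes "a draft"; both are donkey pronouns co-varying with the restrictor.
Strong reading: for every (p,d,r) with sent(p,d,r), scored(r,d).
Restrictor triples: (P1,D1,R1)→scored(R1,D1) ✓  (P1,D3,R1)→scored(R1,D3) ✓  (P2,D1,R2)→scored(R2,D1) ✗  (P2,D4,R1)→scored(R1,D4) ✓  (P2,D5,R3)→scored(R3,D5) ✗  (P3,D2,R3)→scored(R3,D2) ✓  (P3,D5,R1)→scored(R1,D5) ✓  (P3,D5,R3)→scored(R3,D5) ✗
Counterexamples (restrictor triples failing the scope): 3.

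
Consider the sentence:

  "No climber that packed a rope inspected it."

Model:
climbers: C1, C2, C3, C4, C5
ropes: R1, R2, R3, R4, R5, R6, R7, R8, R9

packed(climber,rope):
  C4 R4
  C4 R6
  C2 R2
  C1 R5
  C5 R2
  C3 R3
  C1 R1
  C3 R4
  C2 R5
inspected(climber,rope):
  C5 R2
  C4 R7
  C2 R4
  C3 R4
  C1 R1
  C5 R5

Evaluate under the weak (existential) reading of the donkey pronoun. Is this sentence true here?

"it" takes "a rope" as antecedent — a donkey pronoun bound across the clause boundary.
Truth condition: for no (c,r) with packed(c,r) does inspected(c,r) hold.
Restrictor pairs — does the scope hold? (C1,R1):holds  (C1,R5):fails  (C2,R2):fails  (C2,R5):fails  (C3,R3):fails  (C3,R4):holds  (C4,R4):fails  (C4,R6):fails  (C5,R2):holds
Scope holds for 3 pair(s), so the sentence is false.

False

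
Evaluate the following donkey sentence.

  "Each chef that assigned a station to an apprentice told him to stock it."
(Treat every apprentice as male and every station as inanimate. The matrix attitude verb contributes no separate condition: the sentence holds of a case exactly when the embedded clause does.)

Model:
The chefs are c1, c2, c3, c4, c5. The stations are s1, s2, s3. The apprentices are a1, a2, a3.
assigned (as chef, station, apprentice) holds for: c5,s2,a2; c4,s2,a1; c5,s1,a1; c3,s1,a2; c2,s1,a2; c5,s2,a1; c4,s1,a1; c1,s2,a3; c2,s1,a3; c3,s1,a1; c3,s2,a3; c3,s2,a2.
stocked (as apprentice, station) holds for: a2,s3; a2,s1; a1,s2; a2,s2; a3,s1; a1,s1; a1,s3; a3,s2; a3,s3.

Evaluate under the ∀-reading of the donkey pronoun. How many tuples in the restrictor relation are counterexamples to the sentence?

0

"him" takes "an apprentice" as antecedent and "it" takes "a station"; both are donkey pronouns co-varying with the restrictor.
Strong reading: for every (c,s,a) with assigned(c,s,a), stocked(a,s).
Restrictor triples: (c1,s2,a3)→stocked(a3,s2) ✓  (c2,s1,a2)→stocked(a2,s1) ✓  (c2,s1,a3)→stocked(a3,s1) ✓  (c3,s1,a1)→stocked(a1,s1) ✓  (c3,s1,a2)→stocked(a2,s1) ✓  (c3,s2,a2)→stocked(a2,s2) ✓  (c3,s2,a3)→stocked(a3,s2) ✓  (c4,s1,a1)→stocked(a1,s1) ✓  (c4,s2,a1)→stocked(a1,s2) ✓  (c5,s1,a1)→stocked(a1,s1) ✓  (c5,s2,a1)→stocked(a1,s2) ✓  (c5,s2,a2)→stocked(a2,s2) ✓
Counterexamples (restrictor triples failing the scope): 0.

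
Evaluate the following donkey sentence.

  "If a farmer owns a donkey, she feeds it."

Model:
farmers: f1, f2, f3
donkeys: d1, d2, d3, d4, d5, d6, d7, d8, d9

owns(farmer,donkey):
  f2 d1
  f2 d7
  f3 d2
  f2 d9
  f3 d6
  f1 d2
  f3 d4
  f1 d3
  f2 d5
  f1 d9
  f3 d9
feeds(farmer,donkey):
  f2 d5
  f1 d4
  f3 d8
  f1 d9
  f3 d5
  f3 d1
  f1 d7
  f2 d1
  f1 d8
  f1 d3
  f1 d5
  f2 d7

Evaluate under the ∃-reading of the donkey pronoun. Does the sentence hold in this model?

False

"it" takes "a donkey" as antecedent — a donkey pronoun bound across the clause boundary.
Weak reading: every farmer f with some owns-donkey has at least one owns-donkey d such that feeds(f,d).
Per farmer: f1:✓  f2:✓  f3:✗
f3 has no witness among its owns-donkeys.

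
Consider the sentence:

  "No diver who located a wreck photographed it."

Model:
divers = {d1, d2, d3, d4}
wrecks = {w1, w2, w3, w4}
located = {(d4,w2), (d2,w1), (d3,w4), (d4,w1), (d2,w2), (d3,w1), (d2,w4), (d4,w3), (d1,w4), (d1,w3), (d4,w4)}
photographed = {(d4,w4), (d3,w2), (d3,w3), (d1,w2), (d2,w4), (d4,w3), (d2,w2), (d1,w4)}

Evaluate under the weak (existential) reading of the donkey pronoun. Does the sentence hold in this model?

False

"it" takes "a wreck" as antecedent — a donkey pronoun bound across the clause boundary.
Truth condition: for no (d,w) with located(d,w) does photographed(d,w) hold.
Restrictor pairs — does the scope hold? (d1,w3):fails  (d1,w4):holds  (d2,w1):fails  (d2,w2):holds  (d2,w4):holds  (d3,w1):fails  (d3,w4):fails  (d4,w1):fails  (d4,w2):fails  (d4,w3):holds  (d4,w4):holds
Scope holds for 5 pair(s), so the sentence is false.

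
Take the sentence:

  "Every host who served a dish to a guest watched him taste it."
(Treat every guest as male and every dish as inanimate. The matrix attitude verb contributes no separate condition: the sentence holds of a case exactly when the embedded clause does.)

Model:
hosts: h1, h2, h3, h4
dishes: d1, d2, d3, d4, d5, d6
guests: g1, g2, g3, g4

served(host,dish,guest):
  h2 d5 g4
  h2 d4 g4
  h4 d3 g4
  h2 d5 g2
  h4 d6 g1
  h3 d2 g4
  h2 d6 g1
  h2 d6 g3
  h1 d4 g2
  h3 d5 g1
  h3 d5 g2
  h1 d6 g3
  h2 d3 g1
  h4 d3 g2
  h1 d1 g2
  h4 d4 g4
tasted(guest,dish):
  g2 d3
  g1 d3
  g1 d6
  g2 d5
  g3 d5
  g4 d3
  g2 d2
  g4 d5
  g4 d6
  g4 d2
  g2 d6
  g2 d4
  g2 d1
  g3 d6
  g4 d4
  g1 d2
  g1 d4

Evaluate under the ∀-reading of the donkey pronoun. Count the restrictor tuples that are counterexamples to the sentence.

"him" takes "a guest" as antecedent and "it" takes "a dish"; both are donkey pronouns co-varying with the restrictor.
Strong reading: for every (h,d,g) with served(h,d,g), tasted(g,d).
Restrictor triples: (h1,d1,g2)→tasted(g2,d1) ✓  (h1,d4,g2)→tasted(g2,d4) ✓  (h1,d6,g3)→tasted(g3,d6) ✓  (h2,d3,g1)→tasted(g1,d3) ✓  (h2,d4,g4)→tasted(g4,d4) ✓  (h2,d5,g2)→tasted(g2,d5) ✓  (h2,d5,g4)→tasted(g4,d5) ✓  (h2,d6,g1)→tasted(g1,d6) ✓  (h2,d6,g3)→tasted(g3,d6) ✓  (h3,d2,g4)→tasted(g4,d2) ✓  (h3,d5,g1)→tasted(g1,d5) ✗  (h3,d5,g2)→tasted(g2,d5) ✓  (h4,d3,g2)→tasted(g2,d3) ✓  (h4,d3,g4)→tasted(g4,d3) ✓  (h4,d4,g4)→tasted(g4,d4) ✓  (h4,d6,g1)→tasted(g1,d6) ✓
Counterexamples (restrictor triples failing the scope): 1.

1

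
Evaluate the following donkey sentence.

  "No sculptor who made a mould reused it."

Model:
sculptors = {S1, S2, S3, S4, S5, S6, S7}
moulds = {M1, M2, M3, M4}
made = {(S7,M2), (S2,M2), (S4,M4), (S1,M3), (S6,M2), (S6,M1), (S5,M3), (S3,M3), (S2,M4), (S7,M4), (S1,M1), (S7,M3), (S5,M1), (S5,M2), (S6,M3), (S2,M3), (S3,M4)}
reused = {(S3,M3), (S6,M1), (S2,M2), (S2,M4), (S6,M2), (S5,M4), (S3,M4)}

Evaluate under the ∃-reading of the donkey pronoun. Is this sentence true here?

False

"it" takes "a mould" as antecedent — a donkey pronoun bound across the clause boundary.
Truth condition: for no (s,m) with made(s,m) does reused(s,m) hold.
Restrictor pairs — does the scope hold? (S1,M1):fails  (S1,M3):fails  (S2,M2):holds  (S2,M3):fails  (S2,M4):holds  (S3,M3):holds  (S3,M4):holds  (S4,M4):fails  (S5,M1):fails  (S5,M2):fails  (S5,M3):fails  (S6,M1):holds  (S6,M2):holds  (S6,M3):fails  (S7,M2):fails  (S7,M3):fails  (S7,M4):fails
Scope holds for 6 pair(s), so the sentence is false.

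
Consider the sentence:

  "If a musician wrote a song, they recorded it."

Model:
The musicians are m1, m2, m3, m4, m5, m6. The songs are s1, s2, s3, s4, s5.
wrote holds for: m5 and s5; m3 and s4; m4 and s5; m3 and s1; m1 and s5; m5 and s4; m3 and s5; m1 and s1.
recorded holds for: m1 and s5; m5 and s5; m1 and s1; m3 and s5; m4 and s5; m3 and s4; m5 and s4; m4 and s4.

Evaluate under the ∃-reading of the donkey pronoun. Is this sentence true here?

"it" takes "a song" as antecedent — a donkey pronoun bound across the clause boundary.
Weak reading: every musician m with some wrote-song has at least one wrote-song s such that recorded(m,s).
Per musician: m1:✓  m3:✓  m4:✓  m5:✓
Every musician in the restrictor has a witness.

True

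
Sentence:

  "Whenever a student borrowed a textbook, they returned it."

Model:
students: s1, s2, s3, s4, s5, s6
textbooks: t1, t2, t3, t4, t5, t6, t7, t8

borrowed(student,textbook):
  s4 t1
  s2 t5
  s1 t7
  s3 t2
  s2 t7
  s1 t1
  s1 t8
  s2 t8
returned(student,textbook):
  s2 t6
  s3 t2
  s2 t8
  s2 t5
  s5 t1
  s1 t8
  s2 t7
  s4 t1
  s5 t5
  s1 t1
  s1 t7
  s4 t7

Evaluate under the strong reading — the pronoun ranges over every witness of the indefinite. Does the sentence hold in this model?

"it" takes "a textbook" as antecedent — a donkey pronoun bound across the clause boundary.
Strong reading: for every (s,t) with borrowed(s,t), returned(s,t).
Restrictor pairs: (s1,t1) ✓  (s1,t7) ✓  (s1,t8) ✓  (s2,t5) ✓  (s2,t7) ✓  (s2,t8) ✓  (s3,t2) ✓  (s4,t1) ✓
Every restrictor pair satisfies the scope.

True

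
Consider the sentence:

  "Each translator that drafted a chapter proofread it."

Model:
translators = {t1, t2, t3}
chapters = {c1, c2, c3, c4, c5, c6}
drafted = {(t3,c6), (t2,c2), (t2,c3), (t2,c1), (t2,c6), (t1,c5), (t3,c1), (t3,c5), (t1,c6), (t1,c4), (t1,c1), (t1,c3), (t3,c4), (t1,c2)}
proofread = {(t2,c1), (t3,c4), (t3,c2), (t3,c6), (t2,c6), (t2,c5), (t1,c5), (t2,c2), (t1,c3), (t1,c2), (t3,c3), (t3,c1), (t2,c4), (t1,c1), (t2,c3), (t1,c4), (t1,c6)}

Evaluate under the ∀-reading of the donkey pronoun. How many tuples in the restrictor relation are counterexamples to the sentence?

"it" takes "a chapter" as antecedent — a donkey pronoun bound across the clause boundary.
Strong reading: for every (t,c) with drafted(t,c), proofread(t,c).
Restrictor pairs: (t1,c1) ✓  (t1,c2) ✓  (t1,c3) ✓  (t1,c4) ✓  (t1,c5) ✓  (t1,c6) ✓  (t2,c1) ✓  (t2,c2) ✓  (t2,c3) ✓  (t2,c6) ✓  (t3,c1) ✓  (t3,c4) ✓  (t3,c5) ✗  (t3,c6) ✓
Counterexamples (restrictor pairs failing the scope): 1.

1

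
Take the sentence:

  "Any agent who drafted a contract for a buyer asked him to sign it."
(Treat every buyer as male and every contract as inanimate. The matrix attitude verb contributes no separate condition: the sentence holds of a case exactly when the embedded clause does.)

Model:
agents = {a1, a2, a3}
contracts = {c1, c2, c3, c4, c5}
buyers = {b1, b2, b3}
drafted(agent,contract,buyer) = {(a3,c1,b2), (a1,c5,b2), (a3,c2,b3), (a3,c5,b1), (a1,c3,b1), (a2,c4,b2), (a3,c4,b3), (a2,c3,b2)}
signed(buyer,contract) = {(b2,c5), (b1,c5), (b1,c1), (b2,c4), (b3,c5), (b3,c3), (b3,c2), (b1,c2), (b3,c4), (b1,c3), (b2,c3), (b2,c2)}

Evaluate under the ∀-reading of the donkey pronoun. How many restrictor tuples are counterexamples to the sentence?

1

"him" takes "a buyer" as antecedent and "it" takes "a contract"; both are donkey pronouns co-varying with the restrictor.
Strong reading: for every (a,c,b) with drafted(a,c,b), signed(b,c).
Restrictor triples: (a1,c3,b1)→signed(b1,c3) ✓  (a1,c5,b2)→signed(b2,c5) ✓  (a2,c3,b2)→signed(b2,c3) ✓  (a2,c4,b2)→signed(b2,c4) ✓  (a3,c1,b2)→signed(b2,c1) ✗  (a3,c2,b3)→signed(b3,c2) ✓  (a3,c4,b3)→signed(b3,c4) ✓  (a3,c5,b1)→signed(b1,c5) ✓
Counterexamples (restrictor triples failing the scope): 1.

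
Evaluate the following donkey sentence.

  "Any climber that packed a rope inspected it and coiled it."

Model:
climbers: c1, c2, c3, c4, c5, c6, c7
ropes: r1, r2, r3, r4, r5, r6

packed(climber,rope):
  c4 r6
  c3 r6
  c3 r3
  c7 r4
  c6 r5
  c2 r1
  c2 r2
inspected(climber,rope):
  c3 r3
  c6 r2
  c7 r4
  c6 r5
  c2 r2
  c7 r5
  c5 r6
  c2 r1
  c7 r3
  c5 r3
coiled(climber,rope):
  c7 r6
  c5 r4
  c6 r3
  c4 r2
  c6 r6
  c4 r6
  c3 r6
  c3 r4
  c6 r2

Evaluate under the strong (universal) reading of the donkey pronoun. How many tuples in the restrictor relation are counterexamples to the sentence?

7

"it" takes "a rope" as antecedent — a donkey pronoun bound across the clause boundary.
Strong reading: for every (c,r) with packed(c,r), inspected(c,r) ∧ coiled(c,r).
Restrictor pairs: (c2,r1) ✗  (c2,r2) ✗  (c3,r3) ✗  (c3,r6) ✗  (c4,r6) ✗  (c6,r5) ✗  (c7,r4) ✗
Counterexamples (restrictor pairs failing the scope): 7.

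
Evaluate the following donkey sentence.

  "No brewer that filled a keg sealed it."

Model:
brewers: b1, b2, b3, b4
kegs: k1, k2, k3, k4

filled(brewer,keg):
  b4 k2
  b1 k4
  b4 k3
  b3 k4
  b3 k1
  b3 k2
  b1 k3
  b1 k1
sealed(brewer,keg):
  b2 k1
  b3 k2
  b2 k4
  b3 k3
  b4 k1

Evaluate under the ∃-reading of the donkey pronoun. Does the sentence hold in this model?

False

"it" takes "a keg" as antecedent — a donkey pronoun bound across the clause boundary.
Truth condition: for no (b,k) with filled(b,k) does sealed(b,k) hold.
Restrictor pairs — does the scope hold? (b1,k1):fails  (b1,k3):fails  (b1,k4):fails  (b3,k1):fails  (b3,k2):holds  (b3,k4):fails  (b4,k2):fails  (b4,k3):fails
Scope holds for 1 pair(s), so the sentence is false.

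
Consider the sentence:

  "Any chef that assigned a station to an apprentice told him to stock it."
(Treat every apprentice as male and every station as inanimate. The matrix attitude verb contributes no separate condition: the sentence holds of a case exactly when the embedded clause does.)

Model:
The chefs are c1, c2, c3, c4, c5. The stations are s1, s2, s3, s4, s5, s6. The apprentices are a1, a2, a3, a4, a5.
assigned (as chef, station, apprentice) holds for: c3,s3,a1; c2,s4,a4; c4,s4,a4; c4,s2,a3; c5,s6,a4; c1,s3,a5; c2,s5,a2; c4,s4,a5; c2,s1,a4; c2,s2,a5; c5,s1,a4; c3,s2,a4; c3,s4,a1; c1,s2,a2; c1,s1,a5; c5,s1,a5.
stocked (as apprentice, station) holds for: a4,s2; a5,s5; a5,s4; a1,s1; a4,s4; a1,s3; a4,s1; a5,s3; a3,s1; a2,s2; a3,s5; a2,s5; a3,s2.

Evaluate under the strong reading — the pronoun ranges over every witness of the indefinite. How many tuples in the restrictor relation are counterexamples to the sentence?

"him" takes "an apprentice" as antecedent and "it" takes "a station"; both are donkey pronouns co-varying with the restrictor.
Strong reading: for every (c,s,a) with assigned(c,s,a), stocked(a,s).
Restrictor triples: (c1,s1,a5)→stocked(a5,s1) ✗  (c1,s2,a2)→stocked(a2,s2) ✓  (c1,s3,a5)→stocked(a5,s3) ✓  (c2,s1,a4)→stocked(a4,s1) ✓  (c2,s2,a5)→stocked(a5,s2) ✗  (c2,s4,a4)→stocked(a4,s4) ✓  (c2,s5,a2)→stocked(a2,s5) ✓  (c3,s2,a4)→stocked(a4,s2) ✓  (c3,s3,a1)→stocked(a1,s3) ✓  (c3,s4,a1)→stocked(a1,s4) ✗  (c4,s2,a3)→stocked(a3,s2) ✓  (c4,s4,a4)→stocked(a4,s4) ✓  (c4,s4,a5)→stocked(a5,s4) ✓  (c5,s1,a4)→stocked(a4,s1) ✓  (c5,s1,a5)→stocked(a5,s1) ✗  (c5,s6,a4)→stocked(a4,s6) ✗
Counterexamples (restrictor triples failing the scope): 5.

5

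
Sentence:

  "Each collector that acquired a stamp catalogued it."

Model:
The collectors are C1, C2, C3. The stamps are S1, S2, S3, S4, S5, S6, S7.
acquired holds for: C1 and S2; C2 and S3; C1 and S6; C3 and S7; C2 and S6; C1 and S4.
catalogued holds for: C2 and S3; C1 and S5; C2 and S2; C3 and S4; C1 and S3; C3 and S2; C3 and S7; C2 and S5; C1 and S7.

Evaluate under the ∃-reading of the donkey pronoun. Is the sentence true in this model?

"it" takes "a stamp" as antecedent — a donkey pronoun bound across the clause boundary.
Weak reading: every collector c with some acquired-stamp has at least one acquired-stamp s such that catalogued(c,s).
Per collector: C1:✗  C2:✓  C3:✓
C1 has no witness among its acquired-stamps.

False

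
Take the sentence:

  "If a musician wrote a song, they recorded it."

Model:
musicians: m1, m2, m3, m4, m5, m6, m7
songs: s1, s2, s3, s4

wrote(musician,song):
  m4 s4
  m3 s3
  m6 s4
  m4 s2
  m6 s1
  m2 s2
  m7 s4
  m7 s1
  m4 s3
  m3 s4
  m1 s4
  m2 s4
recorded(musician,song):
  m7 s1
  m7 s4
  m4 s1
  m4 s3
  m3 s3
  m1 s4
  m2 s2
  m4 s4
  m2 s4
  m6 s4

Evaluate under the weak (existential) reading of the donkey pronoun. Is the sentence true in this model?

"it" takes "a song" as antecedent — a donkey pronoun bound across the clause boundary.
Weak reading: every musician m with some wrote-song has at least one wrote-song s such that recorded(m,s).
Per musician: m1:✓  m2:✓  m3:✓  m4:✓  m6:✓  m7:✓
Every musician in the restrictor has a witness.

True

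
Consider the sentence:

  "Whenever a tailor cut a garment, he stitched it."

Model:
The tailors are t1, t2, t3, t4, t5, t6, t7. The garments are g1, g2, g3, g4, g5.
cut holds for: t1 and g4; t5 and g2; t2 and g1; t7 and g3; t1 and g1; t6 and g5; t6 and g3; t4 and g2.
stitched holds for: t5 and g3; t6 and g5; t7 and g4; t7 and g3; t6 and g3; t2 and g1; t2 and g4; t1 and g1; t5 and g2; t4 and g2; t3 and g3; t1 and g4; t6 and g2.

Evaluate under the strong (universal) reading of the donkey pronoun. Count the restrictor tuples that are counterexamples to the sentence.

"it" takes "a garment" as antecedent — a donkey pronoun bound across the clause boundary.
Strong reading: for every (t,g) with cut(t,g), stitched(t,g).
Restrictor pairs: (t1,g1) ✓  (t1,g4) ✓  (t2,g1) ✓  (t4,g2) ✓  (t5,g2) ✓  (t6,g3) ✓  (t6,g5) ✓  (t7,g3) ✓
Counterexamples (restrictor pairs failing the scope): 0.

0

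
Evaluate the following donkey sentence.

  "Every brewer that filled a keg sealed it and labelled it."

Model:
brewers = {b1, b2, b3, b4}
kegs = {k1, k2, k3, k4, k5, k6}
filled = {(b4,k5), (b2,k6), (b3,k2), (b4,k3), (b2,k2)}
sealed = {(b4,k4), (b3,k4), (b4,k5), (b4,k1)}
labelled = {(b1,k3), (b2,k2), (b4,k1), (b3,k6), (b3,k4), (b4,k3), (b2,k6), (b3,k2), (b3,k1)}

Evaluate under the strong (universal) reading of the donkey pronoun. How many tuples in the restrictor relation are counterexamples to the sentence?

5

"it" takes "a keg" as antecedent — a donkey pronoun bound across the clause boundary.
Strong reading: for every (b,k) with filled(b,k), sealed(b,k) ∧ labelled(b,k).
Restrictor pairs: (b2,k2) ✗  (b2,k6) ✗  (b3,k2) ✗  (b4,k3) ✗  (b4,k5) ✗
Counterexamples (restrictor pairs failing the scope): 5.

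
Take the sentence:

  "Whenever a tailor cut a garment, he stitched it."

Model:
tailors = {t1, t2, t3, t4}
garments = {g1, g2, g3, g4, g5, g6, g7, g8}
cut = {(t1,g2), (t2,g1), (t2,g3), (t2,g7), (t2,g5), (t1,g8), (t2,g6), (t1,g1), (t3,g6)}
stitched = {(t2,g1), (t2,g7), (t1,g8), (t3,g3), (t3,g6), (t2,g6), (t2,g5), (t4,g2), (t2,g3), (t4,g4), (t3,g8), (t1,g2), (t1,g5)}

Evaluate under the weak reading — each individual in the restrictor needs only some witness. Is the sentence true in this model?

"it" takes "a garment" as antecedent — a donkey pronoun bound across the clause boundary.
Weak reading: every tailor t with some cut-garment has at least one cut-garment g such that stitched(t,g).
Per tailor: t1:✓  t2:✓  t3:✓
Every tailor in the restrictor has a witness.

True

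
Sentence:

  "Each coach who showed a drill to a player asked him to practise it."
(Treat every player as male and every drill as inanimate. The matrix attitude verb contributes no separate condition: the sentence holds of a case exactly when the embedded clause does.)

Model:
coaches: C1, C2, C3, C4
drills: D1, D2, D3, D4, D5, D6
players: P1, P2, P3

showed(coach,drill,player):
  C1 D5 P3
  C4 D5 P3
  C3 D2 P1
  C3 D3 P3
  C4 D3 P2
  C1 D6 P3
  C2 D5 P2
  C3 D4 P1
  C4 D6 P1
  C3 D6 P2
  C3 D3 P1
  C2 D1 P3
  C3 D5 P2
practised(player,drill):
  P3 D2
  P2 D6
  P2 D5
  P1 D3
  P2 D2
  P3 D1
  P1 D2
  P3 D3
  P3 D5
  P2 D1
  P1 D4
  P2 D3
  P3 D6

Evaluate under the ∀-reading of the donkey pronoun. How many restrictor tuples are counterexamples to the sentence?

"him" takes "a player" as antecedent and "it" takes "a drill"; both are donkey pronouns co-varying with the restrictor.
Strong reading: for every (c,d,p) with showed(c,d,p), practised(p,d).
Restrictor triples: (C1,D5,P3)→practised(P3,D5) ✓  (C1,D6,P3)→practised(P3,D6) ✓  (C2,D1,P3)→practised(P3,D1) ✓  (C2,D5,P2)→practised(P2,D5) ✓  (C3,D2,P1)→practised(P1,D2) ✓  (C3,D3,P1)→practised(P1,D3) ✓  (C3,D3,P3)→practised(P3,D3) ✓  (C3,D4,P1)→practised(P1,D4) ✓  (C3,D5,P2)→practised(P2,D5) ✓  (C3,D6,P2)→practised(P2,D6) ✓  (C4,D3,P2)→practised(P2,D3) ✓  (C4,D5,P3)→practised(P3,D5) ✓  (C4,D6,P1)→practised(P1,D6) ✗
Counterexamples (restrictor triples failing the scope): 1.

1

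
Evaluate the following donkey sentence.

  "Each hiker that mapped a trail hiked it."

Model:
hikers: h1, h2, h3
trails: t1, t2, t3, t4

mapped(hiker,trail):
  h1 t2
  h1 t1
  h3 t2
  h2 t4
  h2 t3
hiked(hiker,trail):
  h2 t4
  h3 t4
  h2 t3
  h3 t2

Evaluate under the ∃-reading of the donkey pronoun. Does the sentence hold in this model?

"it" takes "a trail" as antecedent — a donkey pronoun bound across the clause boundary.
Weak reading: every hiker h with some mapped-trail has at least one mapped-trail t such that hiked(h,t).
Per hiker: h1:✗  h2:✓  h3:✓
h1 has no witness among its mapped-trails.

False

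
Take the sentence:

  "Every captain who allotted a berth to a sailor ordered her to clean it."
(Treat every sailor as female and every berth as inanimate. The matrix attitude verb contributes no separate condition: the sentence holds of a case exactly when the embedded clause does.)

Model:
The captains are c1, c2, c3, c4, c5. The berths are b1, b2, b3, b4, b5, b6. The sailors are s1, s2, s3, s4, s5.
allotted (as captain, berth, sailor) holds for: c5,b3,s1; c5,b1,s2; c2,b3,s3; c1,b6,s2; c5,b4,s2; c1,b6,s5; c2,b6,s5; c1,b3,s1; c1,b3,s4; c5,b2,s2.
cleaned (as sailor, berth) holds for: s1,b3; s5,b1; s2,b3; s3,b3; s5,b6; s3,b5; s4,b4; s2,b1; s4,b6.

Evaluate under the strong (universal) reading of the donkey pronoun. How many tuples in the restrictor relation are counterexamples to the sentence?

4

"her" takes "a sailor" as antecedent and "it" takes "a berth"; both are donkey pronouns co-varying with the restrictor.
Strong reading: for every (c,b,s) with allotted(c,b,s), cleaned(s,b).
Restrictor triples: (c1,b3,s1)→cleaned(s1,b3) ✓  (c1,b3,s4)→cleaned(s4,b3) ✗  (c1,b6,s2)→cleaned(s2,b6) ✗  (c1,b6,s5)→cleaned(s5,b6) ✓  (c2,b3,s3)→cleaned(s3,b3) ✓  (c2,b6,s5)→cleaned(s5,b6) ✓  (c5,b1,s2)→cleaned(s2,b1) ✓  (c5,b2,s2)→cleaned(s2,b2) ✗  (c5,b3,s1)→cleaned(s1,b3) ✓  (c5,b4,s2)→cleaned(s2,b4) ✗
Counterexamples (restrictor triples failing the scope): 4.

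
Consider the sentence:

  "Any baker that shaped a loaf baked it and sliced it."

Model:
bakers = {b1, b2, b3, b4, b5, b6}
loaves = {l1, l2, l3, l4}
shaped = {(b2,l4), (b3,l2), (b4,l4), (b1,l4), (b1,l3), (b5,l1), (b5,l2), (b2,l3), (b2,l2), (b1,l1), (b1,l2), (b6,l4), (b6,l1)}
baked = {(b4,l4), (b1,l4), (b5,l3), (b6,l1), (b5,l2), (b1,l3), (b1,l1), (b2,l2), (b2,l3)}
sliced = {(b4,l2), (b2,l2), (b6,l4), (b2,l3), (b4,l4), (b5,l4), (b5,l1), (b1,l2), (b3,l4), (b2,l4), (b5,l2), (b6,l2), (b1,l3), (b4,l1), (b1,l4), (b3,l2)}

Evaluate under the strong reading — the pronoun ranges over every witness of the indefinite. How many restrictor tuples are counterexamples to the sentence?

"it" takes "a loaf" as antecedent — a donkey pronoun bound across the clause boundary.
Strong reading: for every (b,l) with shaped(b,l), baked(b,l) ∧ sliced(b,l).
Restrictor pairs: (b1,l1) ✗  (b1,l2) ✗  (b1,l3) ✓  (b1,l4) ✓  (b2,l2) ✓  (b2,l3) ✓  (b2,l4) ✗  (b3,l2) ✗  (b4,l4) ✓  (b5,l1) ✗  (b5,l2) ✓  (b6,l1) ✗  (b6,l4) ✗
Counterexamples (restrictor pairs failing the scope): 7.

7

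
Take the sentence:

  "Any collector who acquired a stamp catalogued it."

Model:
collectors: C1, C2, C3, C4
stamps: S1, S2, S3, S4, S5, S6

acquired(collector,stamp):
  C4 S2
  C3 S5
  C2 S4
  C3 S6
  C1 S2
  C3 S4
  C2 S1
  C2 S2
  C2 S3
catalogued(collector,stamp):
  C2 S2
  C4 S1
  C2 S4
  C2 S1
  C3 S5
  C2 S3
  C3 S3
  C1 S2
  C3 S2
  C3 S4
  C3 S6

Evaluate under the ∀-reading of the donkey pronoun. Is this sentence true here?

"it" takes "a stamp" as antecedent — a donkey pronoun bound across the clause boundary.
Strong reading: for every (c,s) with acquired(c,s), catalogued(c,s).
Restrictor pairs: (C1,S2) ✓  (C2,S1) ✓  (C2,S2) ✓  (C2,S3) ✓  (C2,S4) ✓  (C3,S4) ✓  (C3,S5) ✓  (C3,S6) ✓  (C4,S2) ✗
Counterexample: (C4,S2) is in acquired but fails the scope.

False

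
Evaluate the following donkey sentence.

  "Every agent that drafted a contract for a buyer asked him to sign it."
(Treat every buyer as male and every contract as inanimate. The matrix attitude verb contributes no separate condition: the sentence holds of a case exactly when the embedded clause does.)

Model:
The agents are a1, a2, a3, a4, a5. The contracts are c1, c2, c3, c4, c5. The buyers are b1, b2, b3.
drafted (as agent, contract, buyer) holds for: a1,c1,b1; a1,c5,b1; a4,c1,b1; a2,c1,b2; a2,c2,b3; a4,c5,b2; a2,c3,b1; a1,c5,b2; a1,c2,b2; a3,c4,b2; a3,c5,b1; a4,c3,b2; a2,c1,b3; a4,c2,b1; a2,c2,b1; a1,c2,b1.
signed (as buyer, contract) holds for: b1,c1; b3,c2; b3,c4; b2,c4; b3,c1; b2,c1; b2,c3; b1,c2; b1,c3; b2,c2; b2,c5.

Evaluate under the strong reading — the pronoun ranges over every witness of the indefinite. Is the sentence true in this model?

False

"him" takes "a buyer" as antecedent and "it" takes "a contract"; both are donkey pronouns co-varying with the restrictor.
Strong reading: for every (a,c,b) with drafted(a,c,b), signed(b,c).
Restrictor triples: (a1,c1,b1)→signed(b1,c1) ✓  (a1,c2,b1)→signed(b1,c2) ✓  (a1,c2,b2)→signed(b2,c2) ✓  (a1,c5,b1)→signed(b1,c5) ✗  (a1,c5,b2)→signed(b2,c5) ✓  (a2,c1,b2)→signed(b2,c1) ✓  (a2,c1,b3)→signed(b3,c1) ✓  (a2,c2,b1)→signed(b1,c2) ✓  (a2,c2,b3)→signed(b3,c2) ✓  (a2,c3,b1)→signed(b1,c3) ✓  (a3,c4,b2)→signed(b2,c4) ✓  (a3,c5,b1)→signed(b1,c5) ✗  (a4,c1,b1)→signed(b1,c1) ✓  (a4,c2,b1)→signed(b1,c2) ✓  (a4,c3,b2)→signed(b2,c3) ✓  (a4,c5,b2)→signed(b2,c5) ✓
Counterexample: (a1,c5,b1) — signed(b1,c5) does not hold.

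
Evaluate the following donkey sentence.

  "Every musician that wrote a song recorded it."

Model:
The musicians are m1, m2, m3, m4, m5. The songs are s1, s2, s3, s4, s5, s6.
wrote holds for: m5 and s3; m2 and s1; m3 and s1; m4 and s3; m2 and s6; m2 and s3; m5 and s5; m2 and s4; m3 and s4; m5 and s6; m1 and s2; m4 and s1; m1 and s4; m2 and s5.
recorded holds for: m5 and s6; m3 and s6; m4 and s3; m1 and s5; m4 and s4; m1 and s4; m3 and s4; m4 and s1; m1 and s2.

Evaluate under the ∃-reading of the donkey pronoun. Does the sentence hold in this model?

"it" takes "a song" as antecedent — a donkey pronoun bound across the clause boundary.
Weak reading: every musician m with some wrote-song has at least one wrote-song s such that recorded(m,s).
Per musician: m1:✓  m2:✗  m3:✓  m4:✓  m5:✓
m2 has no witness among its wrote-songs.

False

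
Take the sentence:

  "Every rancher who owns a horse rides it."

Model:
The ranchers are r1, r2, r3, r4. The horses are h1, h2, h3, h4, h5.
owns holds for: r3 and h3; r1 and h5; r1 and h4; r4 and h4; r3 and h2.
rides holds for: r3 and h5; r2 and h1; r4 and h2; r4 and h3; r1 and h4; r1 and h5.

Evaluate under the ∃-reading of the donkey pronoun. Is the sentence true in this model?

False

"it" takes "a horse" as antecedent — a donkey pronoun bound across the clause boundary.
Weak reading: every rancher r with some owns-horse has at least one owns-horse h such that rides(r,h).
Per rancher: r1:✓  r3:✗  r4:✗
r3 has no witness among its owns-horses.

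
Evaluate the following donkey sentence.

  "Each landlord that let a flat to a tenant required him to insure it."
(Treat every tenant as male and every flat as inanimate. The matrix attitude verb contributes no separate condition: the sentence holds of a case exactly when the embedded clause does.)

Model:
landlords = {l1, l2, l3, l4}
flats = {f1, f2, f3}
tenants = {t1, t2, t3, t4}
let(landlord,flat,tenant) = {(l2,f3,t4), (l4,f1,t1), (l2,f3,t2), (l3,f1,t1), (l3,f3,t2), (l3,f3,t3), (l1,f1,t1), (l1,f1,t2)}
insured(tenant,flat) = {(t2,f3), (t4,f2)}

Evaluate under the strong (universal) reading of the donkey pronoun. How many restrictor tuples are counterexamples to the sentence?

"him" takes "a tenant" as antecedent and "it" takes "a flat"; both are donkey pronouns co-varying with the restrictor.
Strong reading: for every (l,f,t) with let(l,f,t), insured(t,f).
Restrictor triples: (l1,f1,t1)→insured(t1,f1) ✗  (l1,f1,t2)→insured(t2,f1) ✗  (l2,f3,t2)→insured(t2,f3) ✓  (l2,f3,t4)→insured(t4,f3) ✗  (l3,f1,t1)→insured(t1,f1) ✗  (l3,f3,t2)→insured(t2,f3) ✓  (l3,f3,t3)→insured(t3,f3) ✗  (l4,f1,t1)→insured(t1,f1) ✗
Counterexamples (restrictor triples failing the scope): 6.

6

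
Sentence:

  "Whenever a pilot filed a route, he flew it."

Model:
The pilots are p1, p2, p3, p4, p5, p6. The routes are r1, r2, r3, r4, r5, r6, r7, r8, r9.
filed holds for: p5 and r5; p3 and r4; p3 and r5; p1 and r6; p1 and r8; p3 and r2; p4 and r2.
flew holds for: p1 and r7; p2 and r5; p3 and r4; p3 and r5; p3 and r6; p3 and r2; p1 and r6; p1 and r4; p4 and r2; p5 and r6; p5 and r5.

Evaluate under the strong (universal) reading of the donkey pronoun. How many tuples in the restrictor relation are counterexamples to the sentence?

"it" takes "a route" as antecedent — a donkey pronoun bound across the clause boundary.
Strong reading: for every (p,r) with filed(p,r), flew(p,r).
Restrictor pairs: (p1,r6) ✓  (p1,r8) ✗  (p3,r2) ✓  (p3,r4) ✓  (p3,r5) ✓  (p4,r2) ✓  (p5,r5) ✓
Counterexamples (restrictor pairs failing the scope): 1.

1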